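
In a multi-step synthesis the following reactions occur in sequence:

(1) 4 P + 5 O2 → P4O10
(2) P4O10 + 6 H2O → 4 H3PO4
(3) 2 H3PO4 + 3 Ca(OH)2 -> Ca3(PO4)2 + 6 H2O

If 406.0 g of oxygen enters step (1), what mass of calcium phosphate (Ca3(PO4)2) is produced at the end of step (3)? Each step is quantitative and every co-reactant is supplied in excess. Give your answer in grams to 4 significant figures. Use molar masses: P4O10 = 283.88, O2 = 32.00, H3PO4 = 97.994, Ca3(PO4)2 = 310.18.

1574 g

n(O2) = 406.0 / 32.00 = 12.688 mol.
Reaction (1): O2→P4O10 ratio 5:1 ⇒ n(P4O10) = 2.5375 mol.
Reaction (2): P4O10→H3PO4 ratio 1:4 ⇒ n(H3PO4) = 10.150 mol.
Reaction (3): H3PO4→Ca3(PO4)2 ratio 2:1 ⇒ n(Ca3(PO4)2) = 5.0750 mol.
Mass of Ca3(PO4)2 = 5.0750 × 310.18 = 1574.2 g.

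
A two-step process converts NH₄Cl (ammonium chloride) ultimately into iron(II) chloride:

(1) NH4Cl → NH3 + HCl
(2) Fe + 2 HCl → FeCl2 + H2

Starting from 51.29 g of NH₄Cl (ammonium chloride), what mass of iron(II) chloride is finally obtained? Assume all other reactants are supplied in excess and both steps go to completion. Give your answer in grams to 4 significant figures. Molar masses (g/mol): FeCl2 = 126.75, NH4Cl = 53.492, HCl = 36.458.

60.77 g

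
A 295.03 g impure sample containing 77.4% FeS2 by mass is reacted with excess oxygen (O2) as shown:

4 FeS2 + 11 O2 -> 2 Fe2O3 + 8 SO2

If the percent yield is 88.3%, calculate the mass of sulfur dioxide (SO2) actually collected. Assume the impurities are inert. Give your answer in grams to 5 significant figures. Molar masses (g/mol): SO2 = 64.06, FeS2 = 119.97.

Pure FeS2 available = 295.03 g × 0.774 = 228.353 g.
n(FeS2) = 228.353 g / 119.97 g/mol = 1.90342 mol.
From the equation the FeS2:SO2 mole ratio is 4:8, so n(SO2) = 1.90342 × 8/4 = 3.80684 mol.
Mass of SO2 = 3.80684 mol × 64.06 g/mol = 243.866 g.
Actual mass collected = 243.866 g × 0.883 = 215.334 g.

215.33 g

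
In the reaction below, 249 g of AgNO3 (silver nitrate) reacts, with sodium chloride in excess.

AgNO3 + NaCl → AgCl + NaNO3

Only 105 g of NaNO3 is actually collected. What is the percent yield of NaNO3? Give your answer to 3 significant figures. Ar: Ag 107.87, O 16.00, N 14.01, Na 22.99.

84.3 %

M(AgNO3) = 107.87 + 14.01 + 3(16.00) = 169.88 g/mol.
M(NaNO3) = 22.99 + 14.01 + 3(16.00) = 85.00 g/mol.
n(AgNO3) = 249.0 g / 169.88 g/mol = 1.466 mol.
From the equation the AgNO3:NaNO3 mole ratio is 1:1, so n(NaNO3) = 1.466 × 1/1 = 1.466 mol.
Mass of NaNO3 = 1.466 mol × 85.00 g/mol = 124.6 g.
This is the theoretical yield. Percent yield = 105 g / 124.6 g × 100% = 84.28%.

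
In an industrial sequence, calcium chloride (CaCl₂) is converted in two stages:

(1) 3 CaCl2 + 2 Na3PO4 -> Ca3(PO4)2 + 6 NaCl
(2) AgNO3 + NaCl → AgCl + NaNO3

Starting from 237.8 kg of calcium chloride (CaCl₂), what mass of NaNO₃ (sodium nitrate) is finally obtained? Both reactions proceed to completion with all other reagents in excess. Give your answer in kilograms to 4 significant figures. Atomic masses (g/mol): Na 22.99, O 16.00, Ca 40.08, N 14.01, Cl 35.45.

M(CaCl2) = 40.08 + 2(35.45) = 110.98 g/mol.
M(NaNO3) = 22.99 + 14.01 + 3(16.00) = 85.00 g/mol.
237.8 kg = 237800 g.
n(CaCl2) = 237800 / 110.98 = 2142.7 mol.
Step 1 gives a 3:6 ratio of CaCl2 to NaCl, so n(NaCl) = 4285.5 mol.
In step 2 the NaCl:NaNO3 ratio is 1:1, so n(NaNO3) = 4285.5 mol.
Mass of NaNO3 = 4285.5 × 85.00 = 364260 g = 364.3 kg.

364.3 kg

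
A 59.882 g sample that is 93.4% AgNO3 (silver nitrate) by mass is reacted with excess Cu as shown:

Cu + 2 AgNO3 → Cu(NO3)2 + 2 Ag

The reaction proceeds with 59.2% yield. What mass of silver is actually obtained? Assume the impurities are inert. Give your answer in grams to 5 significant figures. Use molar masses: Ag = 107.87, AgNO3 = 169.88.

21.024 g

Pure AgNO3 available = 59.882 g × 0.934 = 55.9298 g.
n(AgNO3) = 55.9298 g / 169.88 g/mol = 0.329231 mol.
From the equation the AgNO3:Ag mole ratio is 2:2, so n(Ag) = 0.329231 × 2/2 = 0.329231 mol.
Mass of Ag = 0.329231 mol × 107.87 g/mol = 35.5142 g.
Actual mass collected = 35.5142 g × 0.592 = 21.0244 g.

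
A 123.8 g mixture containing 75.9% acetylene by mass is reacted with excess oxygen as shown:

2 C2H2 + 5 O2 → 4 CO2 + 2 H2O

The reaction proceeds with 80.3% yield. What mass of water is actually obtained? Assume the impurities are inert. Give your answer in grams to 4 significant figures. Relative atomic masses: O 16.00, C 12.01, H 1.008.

52.21 g

Pure C2H2 available = 123.8 g × 0.759 = 93.964 g.
M(C2H2) = 2(12.01) + 2(1.008) = 26.036 g/mol.
M(H2O) = 2(1.008) + 16.00 = 18.016 g/mol.
n(C2H2) = 93.964 g / 26.036 g/mol = 3.6090 mol.
From the equation the C2H2:H2O mole ratio is 2:2, so n(H2O) = 3.6090 × 2/2 = 3.6090 mol.
Mass of H2O = 3.6090 mol × 18.016 g/mol = 65.020 g.
Actual mass collected = 65.020 g × 0.803 = 52.211 g.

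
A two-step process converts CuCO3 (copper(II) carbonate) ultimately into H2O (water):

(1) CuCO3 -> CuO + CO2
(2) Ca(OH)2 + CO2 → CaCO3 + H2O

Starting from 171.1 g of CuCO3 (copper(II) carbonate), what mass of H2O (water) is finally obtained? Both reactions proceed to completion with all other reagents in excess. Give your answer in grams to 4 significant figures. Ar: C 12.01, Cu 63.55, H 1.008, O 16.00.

24.95 g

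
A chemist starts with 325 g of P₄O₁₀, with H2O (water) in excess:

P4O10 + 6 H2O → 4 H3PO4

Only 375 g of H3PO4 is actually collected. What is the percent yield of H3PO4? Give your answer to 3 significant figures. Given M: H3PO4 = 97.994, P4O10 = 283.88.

n(P4O10) = 325.0 g / 283.88 g/mol = 1.145 mol.
From the equation the P4O10:H3PO4 mole ratio is 1:4, so n(H3PO4) = 1.145 × 4/1 = 4.579 mol.
Mass of H3PO4 = 4.579 mol × 97.994 g/mol = 448.8 g.
This is the theoretical yield. Percent yield = 375 g / 448.8 g × 100% = 83.56%.

83.6 %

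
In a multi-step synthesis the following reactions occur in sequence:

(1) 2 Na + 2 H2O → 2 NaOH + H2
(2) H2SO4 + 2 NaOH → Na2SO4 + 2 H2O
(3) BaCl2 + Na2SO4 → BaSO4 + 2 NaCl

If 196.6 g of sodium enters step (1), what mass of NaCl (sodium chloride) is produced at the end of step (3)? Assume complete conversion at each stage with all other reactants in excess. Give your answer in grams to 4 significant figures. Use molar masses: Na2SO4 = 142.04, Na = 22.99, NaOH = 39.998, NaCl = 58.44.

n(Na) = 196.6 / 22.99 = 8.5515 mol.
Reaction (1): Na→NaOH ratio 2:2 ⇒ n(NaOH) = 8.5515 mol.
Reaction (2): NaOH→Na2SO4 ratio 2:1 ⇒ n(Na2SO4) = 4.2758 mol.
Reaction (3): Na2SO4→NaCl ratio 1:2 ⇒ n(NaCl) = 8.5515 mol.
Mass of NaCl = 8.5515 × 58.44 = 499.75 g.

499.8 g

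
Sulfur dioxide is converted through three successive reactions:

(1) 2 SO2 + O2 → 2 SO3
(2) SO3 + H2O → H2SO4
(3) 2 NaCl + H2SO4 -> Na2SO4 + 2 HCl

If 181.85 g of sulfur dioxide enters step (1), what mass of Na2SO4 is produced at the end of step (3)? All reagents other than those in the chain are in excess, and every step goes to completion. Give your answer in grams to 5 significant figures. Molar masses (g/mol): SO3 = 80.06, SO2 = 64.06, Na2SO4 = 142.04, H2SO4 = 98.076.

n(SO2) = 181.85 / 64.06 = 2.83874 mol.
Reaction (1): SO2→SO3 ratio 2:2 ⇒ n(SO3) = 2.83874 mol.
Reaction (2): SO3→H2SO4 ratio 1:1 ⇒ n(H2SO4) = 2.83874 mol.
Reaction (3): H2SO4→Na2SO4 ratio 1:1 ⇒ n(Na2SO4) = 2.83874 mol.
Mass of Na2SO4 = 2.83874 × 142.04 = 403.215 g.

403.22 g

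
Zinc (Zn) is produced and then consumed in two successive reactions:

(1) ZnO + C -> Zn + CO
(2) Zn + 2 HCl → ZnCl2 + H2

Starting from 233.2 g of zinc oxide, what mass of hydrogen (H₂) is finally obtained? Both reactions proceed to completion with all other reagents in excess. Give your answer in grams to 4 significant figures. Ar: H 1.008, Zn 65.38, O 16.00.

5.777 g

M(ZnO) = 65.38 + 16.00 = 81.38 g/mol.
M(H2) = 2(1.008) = 2.016 g/mol.
n(ZnO) = 233.20 / 81.38 = 2.8656 mol.
Step 1 gives a 1:1 ratio of ZnO to Zn, so n(Zn) = 2.8656 mol.
In step 2 the Zn:H2 ratio is 1:1, so n(H2) = 2.8656 mol.
Mass of H2 = 2.8656 × 2.016 = 5.7770 g.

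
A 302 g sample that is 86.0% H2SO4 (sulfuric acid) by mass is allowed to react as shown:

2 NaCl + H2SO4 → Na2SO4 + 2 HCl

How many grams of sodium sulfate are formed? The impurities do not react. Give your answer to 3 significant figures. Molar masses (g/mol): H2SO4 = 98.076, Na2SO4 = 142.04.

376 g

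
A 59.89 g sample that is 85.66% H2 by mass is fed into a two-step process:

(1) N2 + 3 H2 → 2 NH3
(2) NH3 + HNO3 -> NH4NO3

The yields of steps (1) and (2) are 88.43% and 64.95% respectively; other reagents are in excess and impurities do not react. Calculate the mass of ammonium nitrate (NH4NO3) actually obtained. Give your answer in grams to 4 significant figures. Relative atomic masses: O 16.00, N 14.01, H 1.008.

780.0 g

Pure H2 = 59.89 × 0.8566 = 51.302 g.
M(H2) = 2(1.008) = 2.016 g/mol.
M(NH4NO3) = 2(14.01) + 4(1.008) + 3(16.00) = 80.052 g/mol.
n(H2) = 51.302 / 2.016 = 25.447 mol.
Step 1 (H2:NH3 = 3:2): theoretical n(NH3) = 16.965 mol; at 88.43% yield, n(NH3) = 15.002 mol.
Step 2 (NH3:NH4NO3 = 1:1): theoretical n(NH4NO3) = 15.002 mol, so theoretical mass = 15.002 × 80.052 = 1200.9 g.
At 64.95% yield, actual mass of NH4NO3 = 1200.9 × 0.6495 = 780.01 g.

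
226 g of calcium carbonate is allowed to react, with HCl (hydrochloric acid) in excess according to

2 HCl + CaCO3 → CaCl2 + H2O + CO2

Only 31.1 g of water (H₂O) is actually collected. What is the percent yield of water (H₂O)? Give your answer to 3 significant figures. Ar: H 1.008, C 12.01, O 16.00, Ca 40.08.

M(CaCO3) = 40.08 + 12.01 + 3(16.00) = 100.09 g/mol.
M(H2O) = 2(1.008) + 16.00 = 18.016 g/mol.
n(CaCO3) = 226.0 g / 100.09 g/mol = 2.258 mol.
From the equation the CaCO3:H2O mole ratio is 1:1, so n(H2O) = 2.258 × 1/1 = 2.258 mol.
Mass of H2O = 2.258 mol × 18.016 g/mol = 40.68 g.
This is the theoretical yield. Percent yield = 31.1 g / 40.68 g × 100% = 76.45%.

76.5 %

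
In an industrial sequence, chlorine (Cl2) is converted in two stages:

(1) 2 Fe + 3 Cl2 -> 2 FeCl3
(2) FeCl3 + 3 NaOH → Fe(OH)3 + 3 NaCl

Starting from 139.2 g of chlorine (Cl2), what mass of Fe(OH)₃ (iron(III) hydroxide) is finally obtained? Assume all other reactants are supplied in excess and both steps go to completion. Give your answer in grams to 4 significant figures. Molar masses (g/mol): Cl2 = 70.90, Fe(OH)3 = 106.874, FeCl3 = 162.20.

139.9 g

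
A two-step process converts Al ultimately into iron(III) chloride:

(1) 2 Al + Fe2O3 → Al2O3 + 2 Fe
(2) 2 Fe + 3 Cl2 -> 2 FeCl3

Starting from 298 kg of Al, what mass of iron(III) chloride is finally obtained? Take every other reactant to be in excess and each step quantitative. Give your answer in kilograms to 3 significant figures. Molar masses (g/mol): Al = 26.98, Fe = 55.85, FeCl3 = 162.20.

1790 kg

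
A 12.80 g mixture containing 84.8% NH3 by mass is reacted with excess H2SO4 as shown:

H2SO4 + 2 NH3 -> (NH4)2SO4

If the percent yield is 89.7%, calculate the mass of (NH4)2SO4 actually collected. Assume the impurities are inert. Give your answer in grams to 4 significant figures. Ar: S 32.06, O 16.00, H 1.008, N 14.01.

37.77 g

Pure NH3 available = 12.80 g × 0.848 = 10.854 g.
M(NH3) = 14.01 + 3(1.008) = 17.034 g/mol.
M((NH4)2SO4) = 2(14.01) + 8(1.008) + 32.06 + 4(16.00) = 132.144 g/mol.
n(NH3) = 10.854 g / 17.034 g/mol = 0.63722 mol.
From the equation the NH3:(NH4)2SO4 mole ratio is 2:1, so n((NH4)2SO4) = 0.63722 × 1/2 = 0.31861 mol.
Mass of (NH4)2SO4 = 0.31861 mol × 132.144 g/mol = 42.102 g.
Actual mass collected = 42.102 g × 0.897 = 37.766 g.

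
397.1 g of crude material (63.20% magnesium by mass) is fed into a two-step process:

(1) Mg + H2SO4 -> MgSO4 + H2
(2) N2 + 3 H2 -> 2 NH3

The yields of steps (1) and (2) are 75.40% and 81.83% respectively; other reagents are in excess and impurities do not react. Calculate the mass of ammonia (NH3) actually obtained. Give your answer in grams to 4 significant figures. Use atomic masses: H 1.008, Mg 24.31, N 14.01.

72.33 g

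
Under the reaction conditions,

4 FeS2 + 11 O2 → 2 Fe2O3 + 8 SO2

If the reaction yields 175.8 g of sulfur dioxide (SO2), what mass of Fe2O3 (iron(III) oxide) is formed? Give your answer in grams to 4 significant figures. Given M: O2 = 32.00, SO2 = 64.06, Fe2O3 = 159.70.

109.6 g

n(SO2) = 175.80 g / 64.06 g/mol = 2.7443 mol.
From the equation the SO2:Fe2O3 mole ratio is 8:2, so n(Fe2O3) = 2.7443 × 2/8 = 0.68608 mol.
Mass of Fe2O3 = 0.68608 mol × 159.70 g/mol = 109.57 g.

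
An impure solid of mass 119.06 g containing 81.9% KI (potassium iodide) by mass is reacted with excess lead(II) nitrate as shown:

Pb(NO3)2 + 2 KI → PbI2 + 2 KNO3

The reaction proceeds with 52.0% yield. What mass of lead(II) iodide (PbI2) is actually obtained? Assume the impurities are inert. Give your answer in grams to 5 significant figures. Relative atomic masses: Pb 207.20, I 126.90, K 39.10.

Pure KI available = 119.06 g × 0.819 = 97.5101 g.
M(KI) = 39.10 + 126.90 = 166.00 g/mol.
M(PbI2) = 207.20 + 2(126.90) = 461.00 g/mol.
n(KI) = 97.5101 g / 166.00 g/mol = 0.587410 mol.
From the equation the KI:PbI2 mole ratio is 2:1, so n(PbI2) = 0.587410 × 1/2 = 0.293705 mol.
Mass of PbI2 = 0.293705 mol × 461.00 g/mol = 135.398 g.
Actual mass collected = 135.398 g × 0.520 = 70.4070 g.

70.407 g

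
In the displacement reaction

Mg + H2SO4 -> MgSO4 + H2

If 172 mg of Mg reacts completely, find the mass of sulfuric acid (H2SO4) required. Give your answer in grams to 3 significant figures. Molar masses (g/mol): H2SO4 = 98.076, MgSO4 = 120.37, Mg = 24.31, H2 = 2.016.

Convert: 172 mg = 0.1720 g.
n(Mg) = 0.1720 g / 24.31 g/mol = 0.007075 mol.
From the equation the Mg:H2SO4 mole ratio is 1:1, so n(H2SO4) = 0.007075 × 1/1 = 0.007075 mol.
Mass of H2SO4 = 0.007075 mol × 98.076 g/mol = 0.6939 g.

0.694 g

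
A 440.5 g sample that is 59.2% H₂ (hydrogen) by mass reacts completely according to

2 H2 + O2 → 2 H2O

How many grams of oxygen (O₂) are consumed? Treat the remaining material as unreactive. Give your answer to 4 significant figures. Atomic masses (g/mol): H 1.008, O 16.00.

2070 g

Mass of pure H2 = 440.5 g × 0.592 = 260.78 g.
M(H2) = 2(1.008) = 2.016 g/mol.
M(O2) = 2(16.00) = 32.00 g/mol.
n(H2) = 260.78 g / 2.016 g/mol = 129.35 mol.
From the equation the H2:O2 mole ratio is 2:1, so n(O2) = 129.35 × 1/2 = 64.677 mol.
Mass of O2 = 64.677 mol × 32.00 g/mol = 2069.7 g.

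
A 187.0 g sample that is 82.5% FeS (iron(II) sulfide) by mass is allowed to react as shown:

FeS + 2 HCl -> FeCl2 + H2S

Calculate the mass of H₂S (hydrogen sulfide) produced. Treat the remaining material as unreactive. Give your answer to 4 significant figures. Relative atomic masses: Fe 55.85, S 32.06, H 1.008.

Mass of pure FeS = 187.0 g × 0.825 = 154.28 g.
M(FeS) = 55.85 + 32.06 = 87.91 g/mol.
M(H2S) = 2(1.008) + 32.06 = 34.076 g/mol.
n(FeS) = 154.28 g / 87.91 g/mol = 1.7549 mol.
From the equation the FeS:H2S mole ratio is 1:1, so n(H2S) = 1.7549 × 1/1 = 1.7549 mol.
Mass of H2S = 1.7549 mol × 34.076 g/mol = 59.801 g.

59.80 g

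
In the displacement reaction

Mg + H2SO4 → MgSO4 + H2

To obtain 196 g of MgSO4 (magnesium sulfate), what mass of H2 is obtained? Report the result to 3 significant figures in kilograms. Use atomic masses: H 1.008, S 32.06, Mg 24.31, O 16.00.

M(MgSO4) = 24.31 + 32.06 + 4(16.00) = 120.37 g/mol.
M(H2) = 2(1.008) = 2.016 g/mol.
n(MgSO4) = 196.0 g / 120.37 g/mol = 1.628 mol.
From the equation the MgSO4:H2 mole ratio is 1:1, so n(H2) = 1.628 × 1/1 = 1.628 mol.
Mass of H2 = 1.628 mol × 2.016 g/mol = 3.283 g.
Converting to kg: 3.283 g = 0.00328 kg.

0.00328 kg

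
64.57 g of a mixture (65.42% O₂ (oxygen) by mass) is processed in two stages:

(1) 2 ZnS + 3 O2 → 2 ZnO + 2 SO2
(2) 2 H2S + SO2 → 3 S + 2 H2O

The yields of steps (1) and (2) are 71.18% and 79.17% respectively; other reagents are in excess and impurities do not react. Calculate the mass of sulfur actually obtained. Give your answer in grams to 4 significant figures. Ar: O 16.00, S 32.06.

Pure O2 = 64.57 × 0.6542 = 42.242 g.
M(O2) = 2(16.00) = 32.00 g/mol.
M(S) = 32.06 g/mol.
n(O2) = 42.242 / 32.00 = 1.3201 mol.
Step 1 (O2:SO2 = 3:2): theoretical n(SO2) = 0.88004 mol; at 71.18% yield, n(SO2) = 0.62641 mol.
Step 2 (SO2:S = 1:3): theoretical n(S) = 1.8792 mol, so theoretical mass = 1.8792 × 32.06 = 60.248 g.
At 79.17% yield, actual mass of S = 60.248 × 0.7917 = 47.698 g.

47.70 g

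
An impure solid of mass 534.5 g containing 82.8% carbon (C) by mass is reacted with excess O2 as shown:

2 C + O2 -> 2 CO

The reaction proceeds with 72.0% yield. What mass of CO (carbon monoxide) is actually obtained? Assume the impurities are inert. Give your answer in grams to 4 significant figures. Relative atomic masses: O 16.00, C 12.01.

743.2 g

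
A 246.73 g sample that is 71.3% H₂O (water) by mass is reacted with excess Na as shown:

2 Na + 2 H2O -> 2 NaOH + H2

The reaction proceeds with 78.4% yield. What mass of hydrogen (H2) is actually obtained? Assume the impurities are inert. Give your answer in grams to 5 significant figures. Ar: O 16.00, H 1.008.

Pure H2O available = 246.73 g × 0.713 = 175.918 g.
M(H2O) = 2(1.008) + 16.00 = 18.016 g/mol.
M(H2) = 2(1.008) = 2.016 g/mol.
n(H2O) = 175.918 g / 18.016 g/mol = 9.76457 mol.
From the equation the H2O:H2 mole ratio is 2:1, so n(H2) = 9.76457 × 1/2 = 4.88228 mol.
Mass of H2 = 4.88228 mol × 2.016 g/mol = 9.84269 g.
Actual mass collected = 9.84269 g × 0.784 = 7.71667 g.

7.7167 g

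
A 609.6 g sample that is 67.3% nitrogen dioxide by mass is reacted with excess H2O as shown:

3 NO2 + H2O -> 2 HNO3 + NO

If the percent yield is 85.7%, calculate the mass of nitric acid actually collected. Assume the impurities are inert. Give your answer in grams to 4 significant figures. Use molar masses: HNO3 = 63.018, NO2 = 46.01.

Pure NO2 available = 609.6 g × 0.673 = 410.26 g.
n(NO2) = 410.26 g / 46.01 g/mol = 8.9168 mol.
From the equation the NO2:HNO3 mole ratio is 3:2, so n(HNO3) = 8.9168 × 2/3 = 5.9445 mol.
Mass of HNO3 = 5.9445 mol × 63.018 g/mol = 374.61 g.
Actual mass collected = 374.61 g × 0.857 = 321.04 g.

321.0 g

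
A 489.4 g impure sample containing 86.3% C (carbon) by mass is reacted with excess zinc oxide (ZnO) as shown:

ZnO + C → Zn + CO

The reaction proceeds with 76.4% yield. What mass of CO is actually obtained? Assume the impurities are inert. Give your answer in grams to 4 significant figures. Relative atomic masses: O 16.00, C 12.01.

752.6 g

Pure C available = 489.4 g × 0.863 = 422.35 g.
M(C) = 12.01 g/mol.
M(CO) = 12.01 + 16.00 = 28.01 g/mol.
n(C) = 422.35 g / 12.01 g/mol = 35.167 mol.
From the equation the C:CO mole ratio is 1:1, so n(CO) = 35.167 × 1/1 = 35.167 mol.
Mass of CO = 35.167 mol × 28.01 g/mol = 985.02 g.
Actual mass collected = 985.02 g × 0.764 = 752.55 g.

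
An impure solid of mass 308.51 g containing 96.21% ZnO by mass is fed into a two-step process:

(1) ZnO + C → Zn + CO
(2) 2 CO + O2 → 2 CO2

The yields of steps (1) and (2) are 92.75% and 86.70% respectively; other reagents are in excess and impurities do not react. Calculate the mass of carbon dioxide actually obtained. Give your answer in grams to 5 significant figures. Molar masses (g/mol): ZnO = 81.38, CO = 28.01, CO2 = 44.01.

Pure ZnO = 308.51 × 0.9621 = 296.817 g.
n(ZnO) = 296.817 / 81.38 = 3.64730 mol.
Step 1 (ZnO:CO = 1:1): theoretical n(CO) = 3.64730 mol; at 92.75% yield, n(CO) = 3.38287 mol.
Step 2 (CO:CO2 = 2:2): theoretical n(CO2) = 3.38287 mol, so theoretical mass = 3.38287 × 44.01 = 148.880 g.
At 86.70% yield, actual mass of CO2 = 148.880 × 0.8670 = 129.079 g.

129.08 g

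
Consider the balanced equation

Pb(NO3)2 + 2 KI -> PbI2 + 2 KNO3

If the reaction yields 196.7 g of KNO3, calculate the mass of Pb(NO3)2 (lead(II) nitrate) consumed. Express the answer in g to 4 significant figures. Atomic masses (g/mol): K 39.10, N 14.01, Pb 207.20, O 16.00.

M(KNO3) = 39.10 + 14.01 + 3(16.00) = 101.11 g/mol.
M(Pb(NO3)2) = 207.20 + 2(14.01) + 6(16.00) = 331.22 g/mol.
n(KNO3) = 196.70 g / 101.11 g/mol = 1.9454 mol.
From the equation the KNO3:Pb(NO3)2 mole ratio is 2:1, so n(Pb(NO3)2) = 1.9454 × 1/2 = 0.97270 mol.
Mass of Pb(NO3)2 = 0.97270 mol × 331.22 g/mol = 322.18 g.

322.2 g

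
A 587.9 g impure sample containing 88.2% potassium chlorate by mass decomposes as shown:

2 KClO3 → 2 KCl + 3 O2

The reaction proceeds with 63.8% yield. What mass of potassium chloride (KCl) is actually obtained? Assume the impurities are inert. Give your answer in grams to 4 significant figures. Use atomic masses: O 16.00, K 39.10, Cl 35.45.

Pure KClO3 available = 587.9 g × 0.882 = 518.53 g.
M(KClO3) = 39.10 + 35.45 + 3(16.00) = 122.55 g/mol.
M(KCl) = 39.10 + 35.45 = 74.55 g/mol.
n(KClO3) = 518.53 g / 122.55 g/mol = 4.2312 mol.
From the equation the KClO3:KCl mole ratio is 2:2, so n(KCl) = 4.2312 × 2/2 = 4.2312 mol.
Mass of KCl = 4.2312 mol × 74.55 g/mol = 315.43 g.
Actual mass collected = 315.43 g × 0.638 = 201.25 g.

201.2 g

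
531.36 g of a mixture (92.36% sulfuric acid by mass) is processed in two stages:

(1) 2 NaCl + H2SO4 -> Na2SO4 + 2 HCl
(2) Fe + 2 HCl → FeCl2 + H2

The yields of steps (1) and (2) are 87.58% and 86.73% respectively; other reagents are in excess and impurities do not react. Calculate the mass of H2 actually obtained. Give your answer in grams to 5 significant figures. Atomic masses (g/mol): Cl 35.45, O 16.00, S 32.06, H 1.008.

7.6626 g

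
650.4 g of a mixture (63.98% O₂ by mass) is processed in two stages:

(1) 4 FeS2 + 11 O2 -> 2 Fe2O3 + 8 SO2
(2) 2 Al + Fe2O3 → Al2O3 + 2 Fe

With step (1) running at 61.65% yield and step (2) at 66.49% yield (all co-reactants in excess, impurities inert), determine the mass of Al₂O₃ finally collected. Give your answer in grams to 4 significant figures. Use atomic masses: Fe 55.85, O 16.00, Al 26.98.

98.82 g

Pure O2 = 650.4 × 0.6398 = 416.13 g.
M(O2) = 2(16.00) = 32.00 g/mol.
M(Al2O3) = 2(26.98) + 3(16.00) = 101.96 g/mol.
n(O2) = 416.13 / 32.00 = 13.004 mol.
Step 1 (O2:Fe2O3 = 11:2): theoretical n(Fe2O3) = 2.3644 mol; at 61.65% yield, n(Fe2O3) = 1.4576 mol.
Step 2 (Fe2O3:Al2O3 = 1:1): theoretical n(Al2O3) = 1.4576 mol, so theoretical mass = 1.4576 × 101.96 = 148.62 g.
At 66.49% yield, actual mass of Al2O3 = 148.62 × 0.6649 = 98.817 g.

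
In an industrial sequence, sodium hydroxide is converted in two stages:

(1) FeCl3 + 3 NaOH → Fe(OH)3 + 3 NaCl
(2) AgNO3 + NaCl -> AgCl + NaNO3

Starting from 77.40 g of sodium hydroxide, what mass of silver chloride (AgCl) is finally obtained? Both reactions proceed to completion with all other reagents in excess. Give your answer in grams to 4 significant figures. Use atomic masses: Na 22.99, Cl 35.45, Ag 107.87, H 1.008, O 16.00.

M(NaOH) = 22.99 + 16.00 + 1.008 = 39.998 g/mol.
M(AgCl) = 107.87 + 35.45 = 143.32 g/mol.
n(NaOH) = 77.400 / 39.998 = 1.9351 mol.
Step 1 gives a 3:3 ratio of NaOH to NaCl, so n(NaCl) = 1.9351 mol.
In step 2 the NaCl:AgCl ratio is 1:1, so n(AgCl) = 1.9351 mol.
Mass of AgCl = 1.9351 × 143.32 = 277.34 g.

277.3 g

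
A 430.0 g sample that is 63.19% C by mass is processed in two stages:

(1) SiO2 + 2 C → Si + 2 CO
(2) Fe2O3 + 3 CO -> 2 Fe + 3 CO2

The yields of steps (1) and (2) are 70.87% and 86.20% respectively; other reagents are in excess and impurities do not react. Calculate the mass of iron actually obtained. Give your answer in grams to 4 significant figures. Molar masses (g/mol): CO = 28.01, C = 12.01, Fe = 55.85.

Pure C = 430.0 × 0.6319 = 271.72 g.
n(C) = 271.72 / 12.01 = 22.624 mol.
Step 1 (C:CO = 2:2): theoretical n(CO) = 22.624 mol; at 70.87% yield, n(CO) = 16.034 mol.
Step 2 (CO:Fe = 3:2): theoretical n(Fe) = 10.689 mol, so theoretical mass = 10.689 × 55.85 = 596.99 g.
At 86.20% yield, actual mass of Fe = 596.99 × 0.8620 = 514.61 g.

514.6 g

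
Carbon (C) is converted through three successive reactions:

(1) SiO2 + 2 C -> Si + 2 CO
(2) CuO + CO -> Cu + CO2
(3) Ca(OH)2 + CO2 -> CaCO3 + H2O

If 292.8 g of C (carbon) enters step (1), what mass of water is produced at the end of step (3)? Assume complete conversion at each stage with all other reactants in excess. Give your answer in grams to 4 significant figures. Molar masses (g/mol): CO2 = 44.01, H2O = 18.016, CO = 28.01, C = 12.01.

439.2 g

n(C) = 292.8 / 12.01 = 24.380 mol.
Reaction (1): C→CO ratio 2:2 ⇒ n(CO) = 24.380 mol.
Reaction (2): CO→CO2 ratio 1:1 ⇒ n(CO2) = 24.380 mol.
Reaction (3): CO2→H2O ratio 1:1 ⇒ n(H2O) = 24.380 mol.
Mass of H2O = 24.380 × 18.016 = 439.22 g.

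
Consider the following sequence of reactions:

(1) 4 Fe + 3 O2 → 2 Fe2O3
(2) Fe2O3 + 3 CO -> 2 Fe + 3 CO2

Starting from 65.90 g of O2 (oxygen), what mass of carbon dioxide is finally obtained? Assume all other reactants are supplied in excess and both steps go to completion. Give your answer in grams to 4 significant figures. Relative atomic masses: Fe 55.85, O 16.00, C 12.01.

181.3 g

M(O2) = 2(16.00) = 32.00 g/mol.
M(CO2) = 12.01 + 2(16.00) = 44.01 g/mol.
n(O2) = 65.900 / 32.00 = 2.0594 mol.
Step 1 gives a 3:2 ratio of O2 to Fe2O3, so n(Fe2O3) = 1.3729 mol.
In step 2 the Fe2O3:CO2 ratio is 1:3, so n(CO2) = 4.1188 mol.
Mass of CO2 = 4.1188 × 44.01 = 181.27 g.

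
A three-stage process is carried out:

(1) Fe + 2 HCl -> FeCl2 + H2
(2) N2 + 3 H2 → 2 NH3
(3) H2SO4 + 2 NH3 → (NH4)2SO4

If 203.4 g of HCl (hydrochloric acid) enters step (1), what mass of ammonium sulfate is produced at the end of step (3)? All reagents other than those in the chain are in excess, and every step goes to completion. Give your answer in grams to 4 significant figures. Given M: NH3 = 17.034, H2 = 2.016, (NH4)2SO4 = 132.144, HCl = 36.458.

122.9 g

n(HCl) = 203.4 / 36.458 = 5.5790 mol.
Reaction (1): HCl→H2 ratio 2:1 ⇒ n(H2) = 2.7895 mol.
Reaction (2): H2→NH3 ratio 3:2 ⇒ n(NH3) = 1.8597 mol.
Reaction (3): NH3→(NH4)2SO4 ratio 2:1 ⇒ n((NH4)2SO4) = 0.92984 mol.
Mass of (NH4)2SO4 = 0.92984 × 132.144 = 122.87 g.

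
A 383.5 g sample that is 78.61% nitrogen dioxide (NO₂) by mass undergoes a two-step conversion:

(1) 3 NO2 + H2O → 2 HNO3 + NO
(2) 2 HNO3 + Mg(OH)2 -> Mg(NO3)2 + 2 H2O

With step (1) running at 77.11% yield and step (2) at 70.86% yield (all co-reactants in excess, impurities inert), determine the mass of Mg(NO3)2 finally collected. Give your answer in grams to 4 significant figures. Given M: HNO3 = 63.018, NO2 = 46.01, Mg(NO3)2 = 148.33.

177.0 g

Pure NO2 = 383.5 × 0.7861 = 301.47 g.
n(NO2) = 301.47 / 46.01 = 6.5523 mol.
Step 1 (NO2:HNO3 = 3:2): theoretical n(HNO3) = 4.3682 mol; at 77.11% yield, n(HNO3) = 3.3683 mol.
Step 2 (HNO3:Mg(NO3)2 = 2:1): theoretical n(Mg(NO3)2) = 1.6841 mol, so theoretical mass = 1.6841 × 148.33 = 249.81 g.
At 70.86% yield, actual mass of Mg(NO3)2 = 249.81 × 0.7086 = 177.02 g.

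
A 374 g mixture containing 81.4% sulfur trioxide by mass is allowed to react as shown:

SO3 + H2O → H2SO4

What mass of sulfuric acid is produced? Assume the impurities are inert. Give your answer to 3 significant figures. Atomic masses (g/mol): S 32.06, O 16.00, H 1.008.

373 g

Mass of pure SO3 = 374 g × 0.814 = 304.4 g.
M(SO3) = 32.06 + 3(16.00) = 80.06 g/mol.
M(H2SO4) = 2(1.008) + 32.06 + 4(16.00) = 98.076 g/mol.
n(SO3) = 304.4 g / 80.06 g/mol = 3.803 mol.
From the equation the SO3:H2SO4 mole ratio is 1:1, so n(H2SO4) = 3.803 × 1/1 = 3.803 mol.
Mass of H2SO4 = 3.803 mol × 98.076 g/mol = 372.9 g.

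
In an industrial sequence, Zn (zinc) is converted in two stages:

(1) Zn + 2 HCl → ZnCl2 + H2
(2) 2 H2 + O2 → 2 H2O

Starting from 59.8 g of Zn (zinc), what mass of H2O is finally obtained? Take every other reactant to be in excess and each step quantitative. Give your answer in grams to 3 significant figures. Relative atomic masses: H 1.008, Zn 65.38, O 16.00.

M(Zn) = 65.38 g/mol.
M(H2O) = 2(1.008) + 16.00 = 18.016 g/mol.
n(Zn) = 59.80 / 65.38 = 0.9147 mol.
Step 1 gives a 1:1 ratio of Zn to H2, so n(H2) = 0.9147 mol.
In step 2 the H2:H2O ratio is 2:2, so n(H2O) = 0.9147 mol.
Mass of H2O = 0.9147 × 18.016 = 16.48 g.

16.5 g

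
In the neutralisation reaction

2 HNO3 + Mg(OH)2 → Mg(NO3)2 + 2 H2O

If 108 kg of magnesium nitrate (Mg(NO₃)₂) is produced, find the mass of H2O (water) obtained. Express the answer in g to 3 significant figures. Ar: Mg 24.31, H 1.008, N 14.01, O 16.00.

M(Mg(NO3)2) = 24.31 + 2(14.01) + 6(16.00) = 148.33 g/mol.
M(H2O) = 2(1.008) + 16.00 = 18.016 g/mol.
Convert: 108 kg = 108000 g.
n(Mg(NO3)2) = 108000 g / 148.33 g/mol = 728.1 mol.
From the equation the Mg(NO3)2:H2O mole ratio is 1:2, so n(H2O) = 728.1 × 2/1 = 1456 mol.
Mass of H2O = 1456 mol × 18.016 g/mol = 26240 g.

26200 g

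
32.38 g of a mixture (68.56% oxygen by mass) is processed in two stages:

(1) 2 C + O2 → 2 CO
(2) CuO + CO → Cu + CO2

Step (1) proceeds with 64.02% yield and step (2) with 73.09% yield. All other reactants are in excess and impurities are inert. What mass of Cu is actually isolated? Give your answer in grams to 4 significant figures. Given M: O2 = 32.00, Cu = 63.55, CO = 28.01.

41.26 g

Pure O2 = 32.38 × 0.6856 = 22.200 g.
n(O2) = 22.200 / 32.00 = 0.69374 mol.
Step 1 (O2:CO = 1:2): theoretical n(CO) = 1.3875 mol; at 64.02% yield, n(CO) = 0.88827 mol.
Step 2 (CO:Cu = 1:1): theoretical n(Cu) = 0.88827 mol, so theoretical mass = 0.88827 × 63.55 = 56.449 g.
At 73.09% yield, actual mass of Cu = 56.449 × 0.7309 = 41.259 g.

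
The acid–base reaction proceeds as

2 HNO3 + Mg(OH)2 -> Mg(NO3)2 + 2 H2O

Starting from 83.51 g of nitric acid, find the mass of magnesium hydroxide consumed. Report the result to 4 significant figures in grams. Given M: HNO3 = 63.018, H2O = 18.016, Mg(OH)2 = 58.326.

38.65 g

n(HNO3) = 83.510 g / 63.018 g/mol = 1.3252 mol.
From the equation the HNO3:Mg(OH)2 mole ratio is 2:1, so n(Mg(OH)2) = 1.3252 × 1/2 = 0.66259 mol.
Mass of Mg(OH)2 = 0.66259 mol × 58.326 g/mol = 38.646 g.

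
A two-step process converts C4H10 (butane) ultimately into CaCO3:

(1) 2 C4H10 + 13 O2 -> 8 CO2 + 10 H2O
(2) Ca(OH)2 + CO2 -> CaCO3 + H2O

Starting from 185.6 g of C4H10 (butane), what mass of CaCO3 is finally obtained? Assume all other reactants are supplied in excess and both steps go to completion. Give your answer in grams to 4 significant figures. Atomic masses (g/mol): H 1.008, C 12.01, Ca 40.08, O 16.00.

M(C4H10) = 4(12.01) + 10(1.008) = 58.12 g/mol.
M(CaCO3) = 40.08 + 12.01 + 3(16.00) = 100.09 g/mol.
n(C4H10) = 185.60 / 58.12 = 3.1934 mol.
Step 1 gives a 2:8 ratio of C4H10 to CO2, so n(CO2) = 12.774 mol.
In step 2 the CO2:CaCO3 ratio is 1:1, so n(CaCO3) = 12.774 mol.
Mass of CaCO3 = 12.774 × 100.09 = 1278.5 g.

1279 g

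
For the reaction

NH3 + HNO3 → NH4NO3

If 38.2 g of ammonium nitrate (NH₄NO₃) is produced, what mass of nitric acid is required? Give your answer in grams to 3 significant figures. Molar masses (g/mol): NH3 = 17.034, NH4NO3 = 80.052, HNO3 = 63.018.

30.1 g

n(NH4NO3) = 38.20 g / 80.052 g/mol = 0.4772 mol.
From the equation the NH4NO3:HNO3 mole ratio is 1:1, so n(HNO3) = 0.4772 × 1/1 = 0.4772 mol.
Mass of HNO3 = 0.4772 mol × 63.018 g/mol = 30.07 g.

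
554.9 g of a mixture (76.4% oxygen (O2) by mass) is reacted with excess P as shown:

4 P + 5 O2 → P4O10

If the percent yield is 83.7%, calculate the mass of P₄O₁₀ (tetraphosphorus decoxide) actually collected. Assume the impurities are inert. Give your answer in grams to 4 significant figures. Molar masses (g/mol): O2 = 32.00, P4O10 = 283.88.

Pure O2 available = 554.9 g × 0.764 = 423.94 g.
n(O2) = 423.94 g / 32.00 g/mol = 13.248 mol.
From the equation the O2:P4O10 mole ratio is 5:1, so n(P4O10) = 13.248 × 1/5 = 2.6496 mol.
Mass of P4O10 = 2.6496 mol × 283.88 g/mol = 752.18 g.
Actual mass collected = 752.18 g × 0.837 = 629.58 g.

629.6 g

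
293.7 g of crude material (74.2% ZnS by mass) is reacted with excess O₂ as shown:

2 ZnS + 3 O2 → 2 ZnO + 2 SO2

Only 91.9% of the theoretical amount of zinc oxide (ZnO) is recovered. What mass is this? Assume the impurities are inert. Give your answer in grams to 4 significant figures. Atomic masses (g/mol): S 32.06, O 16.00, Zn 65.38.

167.3 g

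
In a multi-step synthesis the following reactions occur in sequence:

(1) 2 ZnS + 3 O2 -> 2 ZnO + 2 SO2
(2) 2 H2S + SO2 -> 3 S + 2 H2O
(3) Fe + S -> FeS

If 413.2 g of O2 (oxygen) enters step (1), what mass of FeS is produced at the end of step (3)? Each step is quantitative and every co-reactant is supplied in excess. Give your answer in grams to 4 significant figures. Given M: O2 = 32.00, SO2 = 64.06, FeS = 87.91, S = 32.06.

2270 g

n(O2) = 413.2 / 32.00 = 12.912 mol.
Reaction (1): O2→SO2 ratio 3:2 ⇒ n(SO2) = 8.6083 mol.
Reaction (2): SO2→S ratio 1:3 ⇒ n(S) = 25.825 mol.
Reaction (3): S→FeS ratio 1:1 ⇒ n(FeS) = 25.825 mol.
Mass of FeS = 25.825 × 87.91 = 2270.3 g.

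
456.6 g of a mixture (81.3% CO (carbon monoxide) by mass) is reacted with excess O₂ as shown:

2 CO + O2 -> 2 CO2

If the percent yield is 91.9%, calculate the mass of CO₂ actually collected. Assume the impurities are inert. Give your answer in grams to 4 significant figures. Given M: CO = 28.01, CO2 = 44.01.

536.0 g

Pure CO available = 456.6 g × 0.813 = 371.22 g.
n(CO) = 371.22 g / 28.01 g/mol = 13.253 mol.
From the equation the CO:CO2 mole ratio is 2:2, so n(CO2) = 13.253 × 2/2 = 13.253 mol.
Mass of CO2 = 13.253 mol × 44.01 g/mol = 583.26 g.
Actual mass collected = 583.26 g × 0.919 = 536.02 g.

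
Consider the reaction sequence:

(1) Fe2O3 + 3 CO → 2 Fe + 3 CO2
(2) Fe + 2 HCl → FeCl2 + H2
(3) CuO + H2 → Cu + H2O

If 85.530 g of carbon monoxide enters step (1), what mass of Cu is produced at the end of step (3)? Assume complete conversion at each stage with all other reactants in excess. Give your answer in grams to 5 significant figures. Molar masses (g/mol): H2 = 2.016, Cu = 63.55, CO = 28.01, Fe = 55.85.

129.37 g

n(CO) = 85.530 / 28.01 = 3.05355 mol.
Reaction (1): CO→Fe ratio 3:2 ⇒ n(Fe) = 2.03570 mol.
Reaction (2): Fe→H2 ratio 1:1 ⇒ n(H2) = 2.03570 mol.
Reaction (3): H2→Cu ratio 1:1 ⇒ n(Cu) = 2.03570 mol.
Mass of Cu = 2.03570 × 63.55 = 129.369 g.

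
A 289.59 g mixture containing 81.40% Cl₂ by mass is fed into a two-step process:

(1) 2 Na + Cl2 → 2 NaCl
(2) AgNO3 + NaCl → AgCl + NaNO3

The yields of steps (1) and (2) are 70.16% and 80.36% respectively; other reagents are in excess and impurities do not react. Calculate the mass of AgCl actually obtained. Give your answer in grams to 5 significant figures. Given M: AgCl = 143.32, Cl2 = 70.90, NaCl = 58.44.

Pure Cl2 = 289.59 × 0.8140 = 235.726 g.
n(Cl2) = 235.726 / 70.90 = 3.32477 mol.
Step 1 (Cl2:NaCl = 1:2): theoretical n(NaCl) = 6.64954 mol; at 70.16% yield, n(NaCl) = 4.66532 mol.
Step 2 (NaCl:AgCl = 1:1): theoretical n(AgCl) = 4.66532 mol, so theoretical mass = 4.66532 × 143.32 = 668.633 g.
At 80.36% yield, actual mass of AgCl = 668.633 × 0.8036 = 537.314 g.

537.31 g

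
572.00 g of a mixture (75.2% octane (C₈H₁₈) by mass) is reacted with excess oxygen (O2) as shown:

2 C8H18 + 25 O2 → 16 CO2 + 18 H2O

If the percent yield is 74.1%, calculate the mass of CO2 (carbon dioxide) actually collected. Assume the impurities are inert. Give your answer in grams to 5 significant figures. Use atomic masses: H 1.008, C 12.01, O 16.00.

Pure C8H18 available = 572.00 g × 0.752 = 430.144 g.
M(C8H18) = 8(12.01) + 18(1.008) = 114.224 g/mol.
M(CO2) = 12.01 + 2(16.00) = 44.01 g/mol.
n(C8H18) = 430.144 g / 114.224 g/mol = 3.76579 mol.
From the equation the C8H18:CO2 mole ratio is 2:16, so n(CO2) = 3.76579 × 16/2 = 30.1263 mol.
Mass of CO2 = 30.1263 mol × 44.01 g/mol = 1325.86 g.
Actual mass collected = 1325.86 g × 0.741 = 982.463 g.

982.46 g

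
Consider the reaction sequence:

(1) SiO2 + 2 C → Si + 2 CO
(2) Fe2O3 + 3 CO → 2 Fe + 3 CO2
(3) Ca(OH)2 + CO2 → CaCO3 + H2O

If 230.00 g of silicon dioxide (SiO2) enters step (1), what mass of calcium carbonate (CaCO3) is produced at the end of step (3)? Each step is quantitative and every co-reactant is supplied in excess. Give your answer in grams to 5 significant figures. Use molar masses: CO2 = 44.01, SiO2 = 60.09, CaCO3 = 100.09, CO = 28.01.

766.21 g

n(SiO2) = 230.00 / 60.09 = 3.82759 mol.
Reaction (1): SiO2→CO ratio 1:2 ⇒ n(CO) = 7.65518 mol.
Reaction (2): CO→CO2 ratio 3:3 ⇒ n(CO2) = 7.65518 mol.
Reaction (3): CO2→CaCO3 ratio 1:1 ⇒ n(CaCO3) = 7.65518 mol.
Mass of CaCO3 = 7.65518 × 100.09 = 766.207 g.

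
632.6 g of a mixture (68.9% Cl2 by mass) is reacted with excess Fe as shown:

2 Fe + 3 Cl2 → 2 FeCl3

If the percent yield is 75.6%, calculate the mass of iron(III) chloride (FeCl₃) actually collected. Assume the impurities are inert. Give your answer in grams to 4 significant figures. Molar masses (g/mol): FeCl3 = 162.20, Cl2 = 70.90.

502.6 g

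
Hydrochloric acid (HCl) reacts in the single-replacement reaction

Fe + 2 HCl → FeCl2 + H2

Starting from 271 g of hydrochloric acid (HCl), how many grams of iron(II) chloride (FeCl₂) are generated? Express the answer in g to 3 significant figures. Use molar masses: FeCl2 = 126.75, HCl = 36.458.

471 g

n(HCl) = 271.0 g / 36.458 g/mol = 7.433 mol.
From the equation the HCl:FeCl2 mole ratio is 2:1, so n(FeCl2) = 7.433 × 1/2 = 3.717 mol.
Mass of FeCl2 = 3.717 mol × 126.75 g/mol = 471.1 g.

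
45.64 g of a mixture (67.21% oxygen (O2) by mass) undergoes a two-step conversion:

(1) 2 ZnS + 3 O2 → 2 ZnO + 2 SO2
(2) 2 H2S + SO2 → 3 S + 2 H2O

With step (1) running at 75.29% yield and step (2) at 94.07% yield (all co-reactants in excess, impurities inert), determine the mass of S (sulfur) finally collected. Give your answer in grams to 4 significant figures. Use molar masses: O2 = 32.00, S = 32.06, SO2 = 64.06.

43.53 g

Pure O2 = 45.64 × 0.6721 = 30.675 g.
n(O2) = 30.675 / 32.00 = 0.95858 mol.
Step 1 (O2:SO2 = 3:2): theoretical n(SO2) = 0.63906 mol; at 75.29% yield, n(SO2) = 0.48114 mol.
Step 2 (SO2:S = 1:3): theoretical n(S) = 1.4434 mol, so theoretical mass = 1.4434 × 32.06 = 46.276 g.
At 94.07% yield, actual mass of S = 46.276 × 0.9407 = 43.532 g.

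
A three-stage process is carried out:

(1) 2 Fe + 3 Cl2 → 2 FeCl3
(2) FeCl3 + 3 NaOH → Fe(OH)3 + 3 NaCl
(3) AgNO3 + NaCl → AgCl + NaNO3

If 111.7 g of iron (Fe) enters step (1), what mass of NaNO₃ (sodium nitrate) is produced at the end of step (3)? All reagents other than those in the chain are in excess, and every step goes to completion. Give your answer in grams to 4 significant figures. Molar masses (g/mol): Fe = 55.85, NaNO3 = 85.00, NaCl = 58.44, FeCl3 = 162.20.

510.0 g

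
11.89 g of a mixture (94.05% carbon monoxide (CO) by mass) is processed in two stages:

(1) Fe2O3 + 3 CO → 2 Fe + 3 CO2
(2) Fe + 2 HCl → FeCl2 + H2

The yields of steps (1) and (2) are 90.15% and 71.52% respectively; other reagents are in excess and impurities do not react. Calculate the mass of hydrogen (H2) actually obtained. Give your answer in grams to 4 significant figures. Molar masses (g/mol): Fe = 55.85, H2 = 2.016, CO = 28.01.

0.3460 g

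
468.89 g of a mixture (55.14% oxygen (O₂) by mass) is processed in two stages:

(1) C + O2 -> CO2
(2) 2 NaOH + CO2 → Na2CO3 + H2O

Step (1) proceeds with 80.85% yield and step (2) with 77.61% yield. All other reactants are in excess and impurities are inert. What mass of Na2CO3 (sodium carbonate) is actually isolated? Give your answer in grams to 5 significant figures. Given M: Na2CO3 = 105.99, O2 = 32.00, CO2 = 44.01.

Pure O2 = 468.89 × 0.5514 = 258.546 g.
n(O2) = 258.546 / 32.00 = 8.07956 mol.
Step 1 (O2:CO2 = 1:1): theoretical n(CO2) = 8.07956 mol; at 80.85% yield, n(CO2) = 6.53232 mol.
Step 2 (CO2:Na2CO3 = 1:1): theoretical n(Na2CO3) = 6.53232 mol, so theoretical mass = 6.53232 × 105.99 = 692.361 g.
At 77.61% yield, actual mass of Na2CO3 = 692.361 × 0.7761 = 537.341 g.

537.34 g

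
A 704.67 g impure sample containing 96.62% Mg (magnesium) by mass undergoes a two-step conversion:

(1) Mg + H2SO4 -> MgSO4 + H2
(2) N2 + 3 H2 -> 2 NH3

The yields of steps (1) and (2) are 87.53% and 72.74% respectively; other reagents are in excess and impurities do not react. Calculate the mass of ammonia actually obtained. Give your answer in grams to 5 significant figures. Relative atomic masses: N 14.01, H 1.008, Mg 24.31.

Pure Mg = 704.67 × 0.9662 = 680.852 g.
M(Mg) = 24.31 g/mol.
M(NH3) = 14.01 + 3(1.008) = 17.034 g/mol.
n(Mg) = 680.852 / 24.31 = 28.0071 mol.
Step 1 (Mg:H2 = 1:1): theoretical n(H2) = 28.0071 mol; at 87.53% yield, n(H2) = 24.5146 mol.
Step 2 (H2:NH3 = 3:2): theoretical n(NH3) = 16.3431 mol, so theoretical mass = 16.3431 × 17.034 = 278.388 g.
At 72.74% yield, actual mass of NH3 = 278.388 × 0.7274 = 202.499 g.

202.50 g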